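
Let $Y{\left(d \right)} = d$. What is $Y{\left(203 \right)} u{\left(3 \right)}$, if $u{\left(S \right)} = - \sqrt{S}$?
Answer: $- 203 \sqrt{3} \approx -351.61$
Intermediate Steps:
$Y{\left(203 \right)} u{\left(3 \right)} = 203 \left(- \sqrt{3}\right) = - 203 \sqrt{3}$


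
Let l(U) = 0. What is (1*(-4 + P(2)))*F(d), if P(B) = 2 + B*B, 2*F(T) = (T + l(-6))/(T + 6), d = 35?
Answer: 35/41 ≈ 0.85366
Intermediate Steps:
F(T) = T/(2*(6 + T)) (F(T) = ((T + 0)/(T + 6))/2 = (T/(6 + T))/2 = T/(2*(6 + T)))
P(B) = 2 + B²
(1*(-4 + P(2)))*F(d) = (1*(-4 + (2 + 2²)))*((½)*35/(6 + 35)) = (1*(-4 + (2 + 4)))*((½)*35/41) = (1*(-4 + 6))*((½)*35*(1/41)) = (1*2)*(35/82) = 2*(35/82) = 35/41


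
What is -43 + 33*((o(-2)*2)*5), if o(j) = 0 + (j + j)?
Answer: -1363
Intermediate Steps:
o(j) = 2*j (o(j) = 0 + 2*j = 2*j)
-43 + 33*((o(-2)*2)*5) = -43 + 33*(((2*(-2))*2)*5) = -43 + 33*(-4*2*5) = -43 + 33*(-8*5) = -43 + 33*(-40) = -43 - 1320 = -1363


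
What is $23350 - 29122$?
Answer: $-5772$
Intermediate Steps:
$23350 - 29122 = -5772$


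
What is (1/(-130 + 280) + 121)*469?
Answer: 8512819/150 ≈ 56752.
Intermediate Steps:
(1/(-130 + 280) + 121)*469 = (1/150 + 121)*469 = (18151/150)*469 = 8512819/150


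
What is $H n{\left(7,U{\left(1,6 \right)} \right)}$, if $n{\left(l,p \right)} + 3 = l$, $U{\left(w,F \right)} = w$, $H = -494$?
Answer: $-1976$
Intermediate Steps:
$n{\left(l,p \right)} = -3 + l$
$H n{\left(7,U{\left(1,6 \right)} \right)} = - 494 \left(-3 + 7\right) = \left(-494\right) 4 = -1976$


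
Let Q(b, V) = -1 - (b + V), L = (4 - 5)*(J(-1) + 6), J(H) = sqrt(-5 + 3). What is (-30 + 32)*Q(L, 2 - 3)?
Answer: 12 + 2*I*sqrt(2) ≈ 12.0 + 2.8284*I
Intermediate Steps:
J(H) = I*sqrt(2) (J(H) = sqrt(-2) = I*sqrt(2))
L = -6 - I*sqrt(2) (L = (4 - 5)*(I*sqrt(2) + 6) = -(6 + I*sqrt(2)) = -6 - I*sqrt(2) ≈ -6.0 - 1.4142*I)
Q(b, V) = -1 - V - b (Q(b, V) = -1 - (V + b) = -1 + (-V - b) = -1 - V - b)
(-30 + 32)*Q(L, 2 - 3) = (-30 + 32)*(-1 - (2 - 3) - (-6 - I*sqrt(2))) = 2*(-1 - 1*(-1) + (6 + I*sqrt(2))) = 2*(-1 + 1 + (6 + I*sqrt(2))) = 2*(6 + I*sqrt(2)) = 12 + 2*I*sqrt(2)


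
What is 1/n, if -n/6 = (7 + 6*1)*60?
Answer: -1/4680 ≈ -0.00021368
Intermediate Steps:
n = -4680 (n = -6*(7 + 6*1)*60 = -6*(7 + 6)*60 = -78*60 = -6*780 = -4680)
1/n = 1/(-4680) = -1/4680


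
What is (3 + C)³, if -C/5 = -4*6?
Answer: 1860867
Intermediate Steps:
C = 120 (C = -(-20)*6 = -5*(-24) = 120)
(3 + C)³ = (3 + 120)³ = 123³ = 1860867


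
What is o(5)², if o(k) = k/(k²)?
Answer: 1/25 ≈ 0.040000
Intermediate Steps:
o(k) = 1/k (o(k) = k/k² = 1/k)
o(5)² = (1/5)² = (⅕)² = 1/25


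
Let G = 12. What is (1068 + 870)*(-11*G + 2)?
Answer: -251940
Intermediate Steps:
(1068 + 870)*(-11*G + 2) = (1068 + 870)*(-11*12 + 2) = 1938*(-132 + 2) = 1938*(-130) = -251940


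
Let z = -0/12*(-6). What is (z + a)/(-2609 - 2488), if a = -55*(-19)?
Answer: -1045/5097 ≈ -0.20502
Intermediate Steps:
a = 1045
z = 0 (z = -0/12*(-6) = -9*0*(-6) = 0*(-6) = 0)
(z + a)/(-2609 - 2488) = (0 + 1045)/(-2609 - 2488) = 1045/(-5097) = 1045*(-1/5097) = -1045/5097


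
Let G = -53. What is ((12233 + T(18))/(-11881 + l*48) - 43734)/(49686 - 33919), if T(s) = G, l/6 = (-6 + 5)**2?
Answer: -507020442/182786831 ≈ -2.7738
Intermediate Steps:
l = 6 (l = 6*(-6 + 5)**2 = 6*(-1)**2 = 6*1 = 6)
T(s) = -53
((12233 + T(18))/(-11881 + l*48) - 43734)/(49686 - 33919) = ((12233 - 53)/(-11881 + 6*48) - 43734)/(49686 - 33919) = (12180/(-11881 + 288) - 43734)/15767 = (12180/(-11593) - 43734)*(1/15767) = (12180*(-1/11593) - 43734)*(1/15767) = (-12180/11593 - 43734)*(1/15767) = -507020442/11593*1/15767 = -507020442/182786831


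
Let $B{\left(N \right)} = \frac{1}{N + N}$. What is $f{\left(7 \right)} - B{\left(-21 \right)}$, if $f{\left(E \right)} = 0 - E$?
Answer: $- \frac{293}{42} \approx -6.9762$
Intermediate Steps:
$B{\left(N \right)} = \frac{1}{2 N}$
$f{\left(E \right)} = - E$
$f{\left(7 \right)} - B{\left(-21 \right)} = \left(-1\right) 7 - \frac{1}{2 \left(-21\right)} = -7 - \frac{1}{2} \left(- \frac{1}{21}\right) = -7 - - \frac{1}{42} = -7 + \frac{1}{42} = - \frac{293}{42}$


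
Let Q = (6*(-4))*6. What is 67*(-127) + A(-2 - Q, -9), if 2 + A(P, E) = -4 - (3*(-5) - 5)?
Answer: -8495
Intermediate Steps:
Q = -144 (Q = -24*6 = -144)
A(P, E) = 14 (A(P, E) = -2 + (-4 - (3*(-5) - 5)) = -2 + (-4 - (-15 - 5)) = -2 + (-4 - 1*(-20)) = -2 + (-4 + 20) = -2 + 16 = 14)
67*(-127) + A(-2 - Q, -9) = 67*(-127) + 14 = -8509 + 14 = -8495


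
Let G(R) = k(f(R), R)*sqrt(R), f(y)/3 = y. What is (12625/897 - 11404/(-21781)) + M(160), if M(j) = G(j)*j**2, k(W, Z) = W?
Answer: 12400631/849459 + 49152000*sqrt(10) ≈ 1.5543e+8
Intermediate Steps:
f(y) = 3*y
G(R) = 3*R**(3/2) (G(R) = (3*R)*sqrt(R) = 3*R**(3/2))
M(j) = 3*j**(7/2) (M(j) = (3*j**(3/2))*j**2 = 3*j**(7/2))
(12625/897 - 11404/(-21781)) + M(160) = (12625/897 - 11404/(-21781)) + 3*160**(7/2) = (12625*(1/897) - 11404*(-1/21781)) + 3*(16384000*sqrt(10)) = (12625/897 + 11404/21781) + 49152000*sqrt(10) = 12400631/849459 + 49152000*sqrt(10)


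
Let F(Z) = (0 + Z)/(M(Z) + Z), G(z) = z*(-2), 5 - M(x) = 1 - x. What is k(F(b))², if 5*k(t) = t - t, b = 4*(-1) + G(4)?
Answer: 0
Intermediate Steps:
M(x) = 4 + x (M(x) = 5 - (1 - x) = 5 + (-1 + x) = 4 + x)
G(z) = -2*z
b = -12 (b = 4*(-1) - 2*4 = -4 - 8 = -12)
F(Z) = Z/(4 + 2*Z) (F(Z) = (0 + Z)/((4 + Z) + Z) = Z/(4 + 2*Z))
k(t) = 0 (k(t) = (t - t)/5 = (⅕)*0 = 0)
k(F(b))² = 0² = 0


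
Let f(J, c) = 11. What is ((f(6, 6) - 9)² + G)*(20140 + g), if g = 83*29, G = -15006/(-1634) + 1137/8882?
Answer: 2177971454197/7256594 ≈ 3.0014e+5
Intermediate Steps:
G = 67570575/7256594 (G = -15006*(-1/1634) + 1137*(1/8882) = 7503/817 + 1137/8882 = 67570575/7256594 ≈ 9.3116)
g = 2407
((f(6, 6) - 9)² + G)*(20140 + g) = ((11 - 9)² + 67570575/7256594)*(20140 + 2407) = (2² + 67570575/7256594)*22547 = (4 + 67570575/7256594)*22547 = (96596951/7256594)*22547 = 2177971454197/7256594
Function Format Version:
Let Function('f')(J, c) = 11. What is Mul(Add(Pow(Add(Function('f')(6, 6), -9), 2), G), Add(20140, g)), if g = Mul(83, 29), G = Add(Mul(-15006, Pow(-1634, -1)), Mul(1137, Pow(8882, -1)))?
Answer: Rational(2177971454197, 7256594) ≈ 3.0014e+5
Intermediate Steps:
G = Rational(67570575, 7256594) (G = Add(Mul(-15006, Rational(-1, 1634)), Mul(1137, Rational(1, 8882))) = Add(Rational(7503, 817), Rational(1137, 8882)) = Rational(67570575, 7256594) ≈ 9.3116)
g = 2407
Mul(Add(Pow(Add(Function('f')(6, 6), -9), 2), G), Add(20140, g)) = Mul(Add(Pow(Add(11, -9), 2), Rational(67570575, 7256594)), Add(20140, 2407)) = Mul(Add(Pow(2, 2), Rational(67570575, 7256594)), 22547) = Mul(Add(4, Rational(67570575, 7256594)), 22547) = Mul(Rational(96596951, 7256594), 22547) = Rational(2177971454197, 7256594)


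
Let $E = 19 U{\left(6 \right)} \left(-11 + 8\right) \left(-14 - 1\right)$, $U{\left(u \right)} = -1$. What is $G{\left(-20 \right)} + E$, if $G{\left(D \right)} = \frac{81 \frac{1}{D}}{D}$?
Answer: $- \frac{341919}{400} \approx -854.8$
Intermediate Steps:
$G{\left(D \right)} = \frac{81}{D^{2}}$
$E = -855$ ($E = 19 \left(-1\right) \left(-11 + 8\right) \left(-14 - 1\right) = - 19 \left(\left(-3\right) \left(-15\right)\right) = \left(-19\right) 45 = -855$)
$G{\left(-20 \right)} + E = \frac{81}{400} - 855 = - \frac{341919}{400}$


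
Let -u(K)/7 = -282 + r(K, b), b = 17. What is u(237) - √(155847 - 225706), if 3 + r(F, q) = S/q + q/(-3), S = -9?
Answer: 103957/51 - I*√69859 ≈ 2038.4 - 264.31*I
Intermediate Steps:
r(F, q) = -3 - 9/q - q/3 (r(F, q) = -3 + (-9/q + q/(-3)) = -3 + (-9/q + q*(-⅓)) = -3 + (-9/q - q/3) = -3 - 9/q - q/3)
u(K) = 103957/51 (u(K) = -7*(-282 + (-3 - 9/17 - ⅓*17)) = -7*(-282 + (-3 - 9*1/17 - 17/3)) = -7*(-282 + (-3 - 9/17 - 17/3)) = -7*(-282 - 469/51) = -7*(-14851/51) = 103957/51)
u(237) - √(155847 - 225706) = 103957/51 - √(155847 - 225706) = 103957/51 - √(-69859) = 103957/51 - I*√69859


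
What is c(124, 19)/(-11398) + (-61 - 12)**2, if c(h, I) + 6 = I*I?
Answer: 60739587/11398 ≈ 5329.0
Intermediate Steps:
c(h, I) = -6 + I**2 (c(h, I) = -6 + I*I = -6 + I**2)
c(124, 19)/(-11398) + (-61 - 12)**2 = (-6 + 19**2)/(-11398) + (-61 - 12)**2 = (-6 + 361)*(-1/11398) + (-73)**2 = 355*(-1/11398) + 5329 = -355/11398 + 5329 = 60739587/11398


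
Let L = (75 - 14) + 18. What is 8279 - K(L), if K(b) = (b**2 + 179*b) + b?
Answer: -12182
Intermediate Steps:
L = 79 (L = 61 + 18 = 79)
K(b) = b**2 + 180*b
8279 - K(L) = 8279 - 79*(180 + 79) = 8279 - 79*259 = 8279 - 1*20461 = 8279 - 20461 = -12182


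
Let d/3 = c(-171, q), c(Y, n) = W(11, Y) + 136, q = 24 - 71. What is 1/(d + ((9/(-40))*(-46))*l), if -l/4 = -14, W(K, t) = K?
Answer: 5/5103 ≈ 0.00097982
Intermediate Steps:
q = -47
l = 56 (l = -4*(-14) = 56)
c(Y, n) = 147 (c(Y, n) = 11 + 136 = 147)
d = 441 (d = 3*147 = 441)
1/(d + ((9/(-40))*(-46))*l) = 1/(441 + ((9/(-40))*(-46))*56) = 1/(441 + ((9*(-1/40))*(-46))*56) = 1/(441 - 9/40*(-46)*56) = 1/(441 + (207/20)*56) = 1/(441 + 2898/5) = 1/(5103/5) = 5/5103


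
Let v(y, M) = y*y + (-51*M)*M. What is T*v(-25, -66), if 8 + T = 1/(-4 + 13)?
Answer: 15728701/9 ≈ 1.7476e+6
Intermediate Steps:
v(y, M) = y**2 - 51*M**2
T = -71/9 (T = -8 + 1/(-4 + 13) = -8 + 1/9 = -71/9 ≈ -7.8889)
T*v(-25, -66) = -71*((-25)**2 - 51*(-66)**2)/9 = -71*(625 - 51*4356)/9 = -71*(625 - 222156)/9 = -71/9*(-221531) = 15728701/9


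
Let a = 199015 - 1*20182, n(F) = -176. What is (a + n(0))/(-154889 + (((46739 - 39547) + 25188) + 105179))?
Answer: -178657/17330 ≈ -10.309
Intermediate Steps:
a = 178833 (a = 199015 - 20182 = 178833)
(a + n(0))/(-154889 + (((46739 - 39547) + 25188) + 105179)) = (178833 - 176)/(-154889 + (((46739 - 39547) + 25188) + 105179)) = 178657/(-154889 + ((7192 + 25188) + 105179)) = 178657/(-154889 + (32380 + 105179)) = 178657/(-154889 + 137559) = 178657/(-17330) = 178657*(-1/17330) = -178657/17330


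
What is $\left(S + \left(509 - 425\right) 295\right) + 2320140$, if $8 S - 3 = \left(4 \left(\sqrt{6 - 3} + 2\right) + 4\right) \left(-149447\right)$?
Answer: $\frac{16965999}{8} - \frac{149447 \sqrt{3}}{2} \approx 1.9913 \cdot 10^{6}$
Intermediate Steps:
$S = - \frac{1793361}{8} - \frac{149447 \sqrt{3}}{2}$ ($S = \frac{3}{8} + \frac{\left(4 \left(\sqrt{6 - 3} + 2\right) + 4\right) \left(-149447\right)}{8} = \frac{3}{8} + \frac{\left(4 \left(\sqrt{3} + 2\right) + 4\right) \left(-149447\right)}{8} = \frac{3}{8} + \frac{\left(4 \left(2 + \sqrt{3}\right) + 4\right) \left(-149447\right)}{8} = \frac{3}{8} + \frac{\left(\left(8 + 4 \sqrt{3}\right) + 4\right) \left(-149447\right)}{8} = \frac{3}{8} + \frac{\left(12 + 4 \sqrt{3}\right) \left(-149447\right)}{8} = \frac{3}{8} + \frac{-1793364 - 597788 \sqrt{3}}{8} = \frac{3}{8} - \left(\frac{448341}{2} + \frac{149447 \sqrt{3}}{2}\right) = - \frac{1793361}{8} - \frac{149447 \sqrt{3}}{2} \approx -3.536 \cdot 10^{5}$)
$\left(S + \left(509 - 425\right) 295\right) + 2320140 = \left(\left(- \frac{1793361}{8} - \frac{149447 \sqrt{3}}{2}\right) + \left(509 - 425\right) 295\right) + 2320140 = \left(\left(- \frac{1793361}{8} - \frac{149447 \sqrt{3}}{2}\right) + 84 \cdot 295\right) + 2320140 = \left(\left(- \frac{1793361}{8} - \frac{149447 \sqrt{3}}{2}\right) + 24780\right) + 2320140 = \left(- \frac{1595121}{8} - \frac{149447 \sqrt{3}}{2}\right) + 2320140 = \frac{16965999}{8} - \frac{149447 \sqrt{3}}{2}$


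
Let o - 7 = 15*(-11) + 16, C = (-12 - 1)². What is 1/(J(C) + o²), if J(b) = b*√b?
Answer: 1/22361 ≈ 4.4721e-5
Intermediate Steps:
C = 169 (C = (-13)² = 169)
o = -142 (o = 7 + (15*(-11) + 16) = 7 + (-165 + 16) = 7 - 149 = -142)
J(b) = b^(3/2)
1/(J(C) + o²) = 1/(169^(3/2) + (-142)²) = 1/(2197 + 20164) = 1/22361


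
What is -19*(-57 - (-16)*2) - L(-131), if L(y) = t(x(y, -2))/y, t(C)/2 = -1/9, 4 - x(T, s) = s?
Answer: 560023/1179 ≈ 475.00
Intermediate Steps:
x(T, s) = 4 - s
t(C) = -2/9 (t(C) = 2*(-1/9) = 2*(-1*⅑) = 2*(-⅑) = -2/9)
L(y) = -2/(9*y)
-19*(-57 - (-16)*2) - L(-131) = -19*(-57 - (-16)*2) - (-2)/(9*(-131)) = -19*(-57 - 16*(-2)) - (-2)*(-1)/(9*131) = -19*(-57 + 32) - 1*2/1179 = -19*(-25) - 2/1179 = 475 - 2/1179 = 560023/1179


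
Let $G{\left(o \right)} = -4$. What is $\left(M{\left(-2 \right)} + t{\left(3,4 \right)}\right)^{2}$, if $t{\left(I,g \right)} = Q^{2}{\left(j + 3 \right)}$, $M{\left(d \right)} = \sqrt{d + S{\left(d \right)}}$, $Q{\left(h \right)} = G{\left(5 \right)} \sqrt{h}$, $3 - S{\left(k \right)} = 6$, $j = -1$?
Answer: $\left(32 + i \sqrt{5}\right)^{2} \approx 1019.0 + 143.11 i$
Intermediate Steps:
$S{\left(k \right)} = -3$ ($S{\left(k \right)} = 3 - 6 = -3$)
$Q{\left(h \right)} = - 4 \sqrt{h}$
$M{\left(d \right)} = \sqrt{-3 + d}$ ($M{\left(d \right)} = \sqrt{d - 3} = \sqrt{-3 + d}$)
$t{\left(I,g \right)} = 32$ ($t{\left(I,g \right)} = \left(- 4 \sqrt{-1 + 3}\right)^{2} = \left(- 4 \sqrt{2}\right)^{2} = 32$)
$\left(M{\left(-2 \right)} + t{\left(3,4 \right)}\right)^{2} = \left(\sqrt{-3 - 2} + 32\right)^{2} = \left(\sqrt{-5} + 32\right)^{2} = \left(i \sqrt{5} + 32\right)^{2} = \left(32 + i \sqrt{5}\right)^{2}$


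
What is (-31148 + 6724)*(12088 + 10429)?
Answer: -549955208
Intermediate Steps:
(-31148 + 6724)*(12088 + 10429) = -24424*22517 = -549955208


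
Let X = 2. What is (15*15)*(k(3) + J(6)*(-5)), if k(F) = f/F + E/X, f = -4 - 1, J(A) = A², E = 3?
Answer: -81075/2 ≈ -40538.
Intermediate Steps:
f = -5
k(F) = 3/2 - 5/F (k(F) = -5/F + 3/2 = 3/2 - 5/F)
(15*15)*(k(3) + J(6)*(-5)) = (15*15)*((3/2 - 5/3) + 6²*(-5)) = 225*((3/2 - 5*⅓) + 36*(-5)) = 225*((3/2 - 5/3) - 180) = 225*(-⅙ - 180) = 225*(-1081/6) = -81075/2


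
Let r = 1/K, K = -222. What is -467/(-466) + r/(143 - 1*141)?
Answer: 103441/103452 ≈ 0.99989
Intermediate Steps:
r = -1/222 (r = 1/(-222) = -1/222 ≈ -0.0045045)
-467/(-466) + r/(143 - 1*141) = -467/(-466) - 1/(222*(143 - 1*141)) = -467*(-1/466) - 1/(222*(143 - 141)) = 467/466 - 1/222/2 = 467/466 - 1/222*½ = 467/466 - 1/444 = 103441/103452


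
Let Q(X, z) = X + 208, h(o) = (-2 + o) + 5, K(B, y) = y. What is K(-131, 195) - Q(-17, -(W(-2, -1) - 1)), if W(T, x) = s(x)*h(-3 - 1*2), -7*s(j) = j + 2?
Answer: 4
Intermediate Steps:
h(o) = 3 + o
s(j) = -2/7 - j/7 (s(j) = -(j + 2)/7 = -(2 + j)/7 = -2/7 - j/7)
W(T, x) = 4/7 + 2*x/7 (W(T, x) = (-2/7 - x/7)*(3 + (-3 - 1*2)) = (-2/7 - x/7)*(3 + (-3 - 2)) = (-2/7 - x/7)*(3 - 5) = (-2/7 - x/7)*(-2) = 4/7 + 2*x/7)
Q(X, z) = 208 + X
K(-131, 195) - Q(-17, -(W(-2, -1) - 1)) = 195 - (208 - 17) = 195 - 1*191 = 195 - 191 = 4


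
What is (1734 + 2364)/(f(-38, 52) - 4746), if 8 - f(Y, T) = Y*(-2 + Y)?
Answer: -683/1043 ≈ -0.65484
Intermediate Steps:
f(Y, T) = 8 - Y*(-2 + Y)
(1734 + 2364)/(f(-38, 52) - 4746) = (1734 + 2364)/((8 - 1*(-38)² + 2*(-38)) - 4746) = 4098/((8 - 1*1444 - 76) - 4746) = 4098/((8 - 1444 - 76) - 4746) = 4098/(-1512 - 4746) = 4098/(-6258) = 4098*(-1/6258) = -683/1043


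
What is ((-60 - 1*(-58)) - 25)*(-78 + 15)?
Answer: 1701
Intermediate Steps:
((-60 - 1*(-58)) - 25)*(-78 + 15) = ((-60 + 58) - 25)*(-63) = (-2 - 25)*(-63) = -27*(-63) = 1701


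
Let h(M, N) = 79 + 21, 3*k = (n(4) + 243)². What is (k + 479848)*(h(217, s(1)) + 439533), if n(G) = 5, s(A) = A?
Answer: 659910235384/3 ≈ 2.1997e+11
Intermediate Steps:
k = 61504/3 (k = (5 + 243)²/3 = (⅓)*248² = (⅓)*61504 = 61504/3 ≈ 20501.)
h(M, N) = 100
(k + 479848)*(h(217, s(1)) + 439533) = (61504/3 + 479848)*(100 + 439533) = (1501048/3)*439633 = 659910235384/3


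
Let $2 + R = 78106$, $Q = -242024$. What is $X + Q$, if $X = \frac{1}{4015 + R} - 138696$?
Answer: $- \frac{31264345679}{82119} \approx -3.8072 \cdot 10^{5}$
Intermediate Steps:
$R = 78104$ ($R = -2 + 78106 = 78104$)
$X = - \frac{11389576823}{82119}$ ($X = \frac{1}{4015 + 78104} - 138696 = \frac{1}{82119} - 138696 = - \frac{11389576823}{82119} \approx -1.387 \cdot 10^{5}$)
$X + Q = - \frac{11389576823}{82119} - 242024 = - \frac{31264345679}{82119}$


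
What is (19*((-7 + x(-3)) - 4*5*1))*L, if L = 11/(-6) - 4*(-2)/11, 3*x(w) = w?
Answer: 19418/33 ≈ 588.42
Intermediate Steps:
x(w) = w/3
L = -73/66 (L = 11*(-⅙) + 8*(1/11) = -11/6 + 8/11 = -73/66 ≈ -1.1061)
(19*((-7 + x(-3)) - 4*5*1))*L = (19*((-7 + (⅓)*(-3)) - 4*5*1))*(-73/66) = (19*((-7 - 1) - 20*1))*(-73/66) = (19*(-8 - 20))*(-73/66) = (19*(-28))*(-73/66) = -532*(-73/66) = 19418/33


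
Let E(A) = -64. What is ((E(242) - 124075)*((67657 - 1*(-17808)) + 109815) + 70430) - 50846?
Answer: -24241844336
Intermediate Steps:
((E(242) - 124075)*((67657 - 1*(-17808)) + 109815) + 70430) - 50846 = ((-64 - 124075)*((67657 - 1*(-17808)) + 109815) + 70430) - 50846 = (-124139*((67657 + 17808) + 109815) + 70430) - 50846 = (-124139*(85465 + 109815) + 70430) - 50846 = (-124139*195280 + 70430) - 50846 = (-24241863920 + 70430) - 50846 = -24241793490 - 50846 = -24241844336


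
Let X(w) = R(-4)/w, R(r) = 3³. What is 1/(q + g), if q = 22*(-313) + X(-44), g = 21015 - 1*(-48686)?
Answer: 44/2763833 ≈ 1.5920e-5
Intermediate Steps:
R(r) = 27
X(w) = 27/w
g = 69701 (g = 21015 + 48686 = 69701)
q = -303011/44 (q = 22*(-313) + 27/(-44) = -6886 + 27*(-1/44) = -6886 - 27/44 = -303011/44 ≈ -6886.6)
1/(q + g) = 1/(-303011/44 + 69701) = 1/(2763833/44) = 44/2763833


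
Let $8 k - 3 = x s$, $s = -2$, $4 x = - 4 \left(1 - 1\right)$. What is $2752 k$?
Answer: $1032$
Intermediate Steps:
$x = 0$ ($x = \frac{\left(-4\right) \left(1 - 1\right)}{4} = \frac{\left(-4\right) 0}{4} = \frac{1}{4} \cdot 0 = 0$)
$k = \frac{3}{8}$ ($k = \frac{3}{8} + \frac{0 \left(-2\right)}{8} = \frac{3}{8} + \frac{1}{8} \cdot 0 = \frac{3}{8} + 0 = \frac{3}{8} \approx 0.375$)
$2752 k = 2752 \cdot \frac{3}{8} = 1032$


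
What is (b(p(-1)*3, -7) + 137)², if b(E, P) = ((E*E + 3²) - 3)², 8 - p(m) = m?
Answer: 291991091044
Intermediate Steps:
p(m) = 8 - m
b(E, P) = (6 + E²)² (b(E, P) = ((E² + 9) - 3)² = ((9 + E²) - 3)² = (6 + E²)²)
(b(p(-1)*3, -7) + 137)² = ((6 + ((8 - 1*(-1))*3)²)² + 137)² = ((6 + ((8 + 1)*3)²)² + 137)² = ((6 + (9*3)²)² + 137)² = ((6 + 27²)² + 137)² = ((6 + 729)² + 137)² = (735² + 137)² = (540225 + 137)² = 540362² = 291991091044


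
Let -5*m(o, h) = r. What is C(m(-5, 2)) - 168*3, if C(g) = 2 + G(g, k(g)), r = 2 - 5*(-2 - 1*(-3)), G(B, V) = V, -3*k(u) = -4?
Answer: -1502/3 ≈ -500.67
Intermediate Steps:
k(u) = 4/3 (k(u) = -⅓*(-4) = 4/3)
r = -3 (r = 2 - 5*(-2 + 3) = 2 - 5*1 = 2 - 5 = -3)
m(o, h) = ⅗ (m(o, h) = -⅕*(-3) = ⅗)
C(g) = 10/3 (C(g) = 2 + 4/3 = 10/3)
C(m(-5, 2)) - 168*3 = 10/3 - 168*3 = 10/3 - 24*21 = 10/3 - 504 = -1502/3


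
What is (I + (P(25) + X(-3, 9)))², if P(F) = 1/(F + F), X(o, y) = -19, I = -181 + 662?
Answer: 533656201/2500 ≈ 2.1346e+5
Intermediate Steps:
I = 481
P(F) = 1/(2*F)
(I + (P(25) + X(-3, 9)))² = (481 + ((½)/25 - 19))² = (481 + ((½)*(1/25) - 19))² = (481 + (1/50 - 19))² = (481 - 949/50)² = (23101/50)² = 533656201/2500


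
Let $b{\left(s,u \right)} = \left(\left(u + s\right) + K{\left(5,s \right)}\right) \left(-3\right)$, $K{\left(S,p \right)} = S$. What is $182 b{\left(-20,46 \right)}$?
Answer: $-16926$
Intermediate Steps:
$b{\left(s,u \right)} = -15 - 3 s - 3 u$ ($b{\left(s,u \right)} = \left(\left(u + s\right) + 5\right) \left(-3\right) = \left(\left(s + u\right) + 5\right) \left(-3\right) = \left(5 + s + u\right) \left(-3\right) = -15 - 3 s - 3 u$)
$182 b{\left(-20,46 \right)} = 182 \left(-15 - -60 - 138\right) = 182 \left(-15 + 60 - 138\right) = 182 \left(-93\right) = -16926$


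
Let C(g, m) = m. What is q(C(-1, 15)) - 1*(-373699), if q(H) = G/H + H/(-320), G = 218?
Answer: 358764947/960 ≈ 3.7371e+5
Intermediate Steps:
q(H) = 218/H - H/320 (q(H) = 218/H + H/(-320) = 218/H + H*(-1/320) = 218/H - H/320)
q(C(-1, 15)) - 1*(-373699) = (218/15 - 1/320*15) - 1*(-373699) = (218*(1/15) - 3/64) + 373699 = (218/15 - 3/64) + 373699 = 13907/960 + 373699 = 358764947/960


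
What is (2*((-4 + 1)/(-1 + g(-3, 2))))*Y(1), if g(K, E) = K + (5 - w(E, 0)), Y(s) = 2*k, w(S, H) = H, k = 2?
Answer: -24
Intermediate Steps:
Y(s) = 4 (Y(s) = 2*2 = 4)
g(K, E) = 5 + K (g(K, E) = K + (5 - 1*0) = K + (5 + 0) = K + 5 = 5 + K)
(2*((-4 + 1)/(-1 + g(-3, 2))))*Y(1) = (2*((-4 + 1)/(-1 + (5 - 3))))*4 = (2*(-3/(-1 + 2)))*4 = (2*(-3/1))*4 = (2*(-3*1))*4 = (2*(-3))*4 = -6*4 = -24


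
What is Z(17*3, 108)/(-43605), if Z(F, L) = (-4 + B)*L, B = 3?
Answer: 4/1615 ≈ 0.0024768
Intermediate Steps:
Z(F, L) = -L (Z(F, L) = (-4 + 3)*L = -L)
Z(17*3, 108)/(-43605) = -1*108/(-43605) = -108*(-1/43605) = 4/1615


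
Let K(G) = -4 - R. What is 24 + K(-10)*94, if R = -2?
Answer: -164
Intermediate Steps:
K(G) = -2 (K(G) = -4 - 1*(-2) = -4 + 2 = -2)
24 + K(-10)*94 = 24 - 2*94 = 24 - 188 = -164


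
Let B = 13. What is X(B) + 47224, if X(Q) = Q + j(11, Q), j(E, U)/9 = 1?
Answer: 47246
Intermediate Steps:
j(E, U) = 9 (j(E, U) = 9*1 = 9)
X(Q) = 9 + Q (X(Q) = Q + 9 = 9 + Q)
X(B) + 47224 = (9 + 13) + 47224 = 22 + 47224 = 47246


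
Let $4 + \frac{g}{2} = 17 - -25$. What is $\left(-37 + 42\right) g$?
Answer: $380$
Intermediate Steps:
$g = 76$ ($g = -8 + 2 \left(17 - -25\right) = -8 + 2 \left(17 + 25\right) = -8 + 2 \cdot 42 = -8 + 84 = 76$)
$\left(-37 + 42\right) g = \left(-37 + 42\right) 76 = 5 \cdot 76 = 380$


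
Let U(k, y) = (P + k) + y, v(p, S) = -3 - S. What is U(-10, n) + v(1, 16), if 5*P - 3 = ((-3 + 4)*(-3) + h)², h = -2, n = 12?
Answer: -57/5 ≈ -11.400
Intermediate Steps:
P = 28/5 (P = ⅗ + ((-3 + 4)*(-3) - 2)²/5 = ⅗ + (1*(-3) - 2)²/5 = ⅗ + (-3 - 2)²/5 = ⅗ + (⅕)*(-5)² = ⅗ + (⅕)*25 = ⅗ + 5 = 28/5 ≈ 5.6000)
U(k, y) = 28/5 + k + y (U(k, y) = (28/5 + k) + y = 28/5 + k + y)
U(-10, n) + v(1, 16) = (28/5 - 10 + 12) + (-3 - 1*16) = 38/5 + (-3 - 16) = 38/5 - 19 = -57/5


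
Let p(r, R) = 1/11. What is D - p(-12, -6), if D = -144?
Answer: -1585/11 ≈ -144.09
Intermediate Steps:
p(r, R) = 1/11
D - p(-12, -6) = -144 - 1*1/11 = -144 - 1/11 = -1585/11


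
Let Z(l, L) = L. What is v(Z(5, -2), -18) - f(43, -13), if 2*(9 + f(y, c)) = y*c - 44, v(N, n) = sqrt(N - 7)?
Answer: 621/2 + 3*I ≈ 310.5 + 3.0*I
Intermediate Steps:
v(N, n) = sqrt(-7 + N)
f(y, c) = -31 + c*y/2 (f(y, c) = -9 + (y*c - 44)/2 = -9 + (c*y - 44)/2 = -9 + (-44 + c*y)/2 = -9 + (-22 + c*y/2) = -31 + c*y/2)
v(Z(5, -2), -18) - f(43, -13) = sqrt(-7 - 2) - (-31 + (1/2)*(-13)*43) = sqrt(-9) - (-31 - 559/2) = 3*I - 1*(-621/2) = 3*I + 621/2 = 621/2 + 3*I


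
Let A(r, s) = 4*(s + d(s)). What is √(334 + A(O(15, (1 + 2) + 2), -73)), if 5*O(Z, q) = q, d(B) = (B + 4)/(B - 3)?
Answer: 17*√57/19 ≈ 6.7551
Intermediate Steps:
d(B) = (4 + B)/(-3 + B)
O(Z, q) = q/5
A(r, s) = 4*s + 4*(4 + s)/(-3 + s) (A(r, s) = 4*(s + (4 + s)/(-3 + s)) = 4*s + 4*(4 + s)/(-3 + s))
√(334 + A(O(15, (1 + 2) + 2), -73)) = √(334 + 4*(4 + (-73)² - 2*(-73))/(-3 - 73)) = √(334 + 4*(4 + 5329 + 146)/(-76)) = √(334 + 4*(-1/76)*5479) = √(334 - 5479/19) = √(867/19) = 17*√57/19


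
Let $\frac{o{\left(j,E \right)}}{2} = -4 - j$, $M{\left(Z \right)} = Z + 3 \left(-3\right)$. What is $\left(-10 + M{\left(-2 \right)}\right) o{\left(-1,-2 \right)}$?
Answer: $126$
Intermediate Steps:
$M{\left(Z \right)} = -9 + Z$ ($M{\left(Z \right)} = Z - 9 = -9 + Z$)
$o{\left(j,E \right)} = -8 - 2 j$ ($o{\left(j,E \right)} = 2 \left(-4 - j\right) = -8 - 2 j$)
$\left(-10 + M{\left(-2 \right)}\right) o{\left(-1,-2 \right)} = \left(-10 - 11\right) \left(-8 - -2\right) = \left(-10 - 11\right) \left(-8 + 2\right) = \left(-21\right) \left(-6\right) = 126$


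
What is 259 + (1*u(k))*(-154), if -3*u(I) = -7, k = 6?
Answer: -301/3 ≈ -100.33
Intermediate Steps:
u(I) = 7/3 (u(I) = -⅓*(-7) = 7/3)
259 + (1*u(k))*(-154) = 259 + (1*(7/3))*(-154) = 259 + (7/3)*(-154) = 259 - 1078/3 = -301/3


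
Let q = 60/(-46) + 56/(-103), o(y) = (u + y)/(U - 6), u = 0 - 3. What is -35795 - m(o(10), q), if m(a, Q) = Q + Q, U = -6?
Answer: -84789599/2369 ≈ -35791.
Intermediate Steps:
u = -3
o(y) = ¼ - y/12 (o(y) = (-3 + y)/(-6 - 6) = (-3 + y)/(-12) = (-3 + y)*(-1/12) = ¼ - y/12)
q = -4378/2369 (q = 60*(-1/46) + 56*(-1/103) = -30/23 - 56/103 = -4378/2369 ≈ -1.8480)
m(a, Q) = 2*Q
-35795 - m(o(10), q) = -35795 - 2*(-4378)/2369 = -35795 - 1*(-8756/2369) = -35795 + 8756/2369 = -84789599/2369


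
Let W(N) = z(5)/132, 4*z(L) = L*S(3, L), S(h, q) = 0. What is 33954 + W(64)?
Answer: 33954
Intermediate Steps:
z(L) = 0 (z(L) = (L*0)/4 = (¼)*0 = 0)
W(N) = 0 (W(N) = 0/132 = 0*(1/132) = 0)
33954 + W(64) = 33954 + 0 = 33954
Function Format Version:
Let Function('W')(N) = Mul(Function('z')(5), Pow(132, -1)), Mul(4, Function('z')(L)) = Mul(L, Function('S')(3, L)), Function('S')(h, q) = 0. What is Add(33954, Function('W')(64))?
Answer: 33954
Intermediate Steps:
Function('z')(L) = 0 (Function('z')(L) = Mul(Rational(1, 4), Mul(L, 0)) = Mul(Rational(1, 4), 0) = 0)
Function('W')(N) = 0 (Function('W')(N) = Mul(0, Pow(132, -1)) = Mul(0, Rational(1, 132)) = 0)
Add(33954, Function('W')(64)) = Add(33954, 0) = 33954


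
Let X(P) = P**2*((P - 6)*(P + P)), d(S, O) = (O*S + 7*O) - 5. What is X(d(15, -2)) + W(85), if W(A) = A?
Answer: 12941475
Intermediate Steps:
d(S, O) = -5 + 7*O + O*S (d(S, O) = (7*O + O*S) - 5 = -5 + 7*O + O*S)
X(P) = 2*P**3*(-6 + P) (X(P) = P**2*((-6 + P)*(2*P)) = P**2*(2*P*(-6 + P)) = 2*P**3*(-6 + P))
X(d(15, -2)) + W(85) = 2*(-5 + 7*(-2) - 2*15)**3*(-6 + (-5 + 7*(-2) - 2*15)) + 85 = 2*(-5 - 14 - 30)**3*(-6 + (-5 - 14 - 30)) + 85 = 2*(-49)**3*(-6 - 49) + 85 = 2*(-117649)*(-55) + 85 = 12941390 + 85 = 12941475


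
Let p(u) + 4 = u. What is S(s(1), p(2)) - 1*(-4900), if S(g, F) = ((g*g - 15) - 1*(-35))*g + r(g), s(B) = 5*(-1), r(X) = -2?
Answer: 4673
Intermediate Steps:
s(B) = -5
p(u) = -4 + u
S(g, F) = -2 + g*(20 + g²) (S(g, F) = ((g*g - 15) - 1*(-35))*g - 2 = ((g² - 15) + 35)*g - 2 = ((-15 + g²) + 35)*g - 2 = (20 + g²)*g - 2 = g*(20 + g²) - 2 = -2 + g*(20 + g²))
S(s(1), p(2)) - 1*(-4900) = (-2 + (-5)³ + 20*(-5)) - 1*(-4900) = (-2 - 125 - 100) + 4900 = -227 + 4900 = 4673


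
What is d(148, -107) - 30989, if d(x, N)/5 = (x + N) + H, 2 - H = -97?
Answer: -30289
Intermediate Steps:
H = 99 (H = 2 - 1*(-97) = 2 + 97 = 99)
d(x, N) = 495 + 5*N + 5*x (d(x, N) = 5*((x + N) + 99) = 5*((N + x) + 99) = 5*(99 + N + x) = 495 + 5*N + 5*x)
d(148, -107) - 30989 = (495 + 5*(-107) + 5*148) - 30989 = (495 - 535 + 740) - 30989 = 700 - 30989 = -30289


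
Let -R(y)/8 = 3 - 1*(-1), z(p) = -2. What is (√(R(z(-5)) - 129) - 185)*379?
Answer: -70115 + 379*I*√161 ≈ -70115.0 + 4809.0*I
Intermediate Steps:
R(y) = -32 (R(y) = -8*(3 - 1*(-1)) = -8*(3 + 1) = -8*4 = -32)
(√(R(z(-5)) - 129) - 185)*379 = (√(-32 - 129) - 185)*379 = (√(-161) - 185)*379 = (I*√161 - 185)*379 = (-185 + I*√161)*379 = -70115 + 379*I*√161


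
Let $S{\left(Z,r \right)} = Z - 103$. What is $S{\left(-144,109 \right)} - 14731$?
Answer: $-14978$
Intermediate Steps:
$S{\left(Z,r \right)} = -103 + Z$ ($S{\left(Z,r \right)} = Z - 103 = -103 + Z$)
$S{\left(-144,109 \right)} - 14731 = \left(-103 - 144\right) - 14731 = -247 - 14731 = -14978$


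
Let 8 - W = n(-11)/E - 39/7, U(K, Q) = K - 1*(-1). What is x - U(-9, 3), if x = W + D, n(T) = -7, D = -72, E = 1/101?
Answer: 4596/7 ≈ 656.57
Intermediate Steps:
U(K, Q) = 1 + K (U(K, Q) = K + 1 = 1 + K)
E = 1/101 ≈ 0.0099010
W = 5044/7 (W = 8 - (-7/1/101 - 39/7) = 8 - (-7*101 - 39*⅐) = 8 - (-707 - 39/7) = 8 - 1*(-4988/7) = 8 + 4988/7 = 5044/7 ≈ 720.57)
x = 4540/7 (x = 5044/7 - 72 = 4540/7 ≈ 648.57)
x - U(-9, 3) = 4540/7 - (1 - 9) = 4540/7 - 1*(-8) = 4540/7 + 8 = 4596/7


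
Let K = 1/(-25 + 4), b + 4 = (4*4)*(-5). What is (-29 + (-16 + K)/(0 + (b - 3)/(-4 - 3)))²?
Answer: 62504836/68121 ≈ 917.56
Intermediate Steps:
b = -84 (b = -4 + (4*4)*(-5) = -4 + 16*(-5) = -4 - 80 = -84)
K = -1/21 (K = 1/(-21) = -1/21 ≈ -0.047619)
(-29 + (-16 + K)/(0 + (b - 3)/(-4 - 3)))² = (-29 + (-16 - 1/21)/(0 + (-84 - 3)/(-4 - 3)))² = (-29 - 337/(21*(0 - 87/(-7))))² = (-29 - 337/(21*(0 - 87*(-⅐))))² = (-29 - 337/(21*(0 + 87/7)))² = (-29 - 337/(21*87/7))² = (-29 - 337/21*7/87)² = (-29 - 337/261)² = (-7906/261)² = 62504836/68121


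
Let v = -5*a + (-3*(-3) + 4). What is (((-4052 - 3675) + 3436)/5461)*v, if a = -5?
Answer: -163058/5461 ≈ -29.859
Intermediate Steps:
v = 38 (v = -5*(-5) + (-3*(-3) + 4) = 25 + (9 + 4) = 25 + 13 = 38)
(((-4052 - 3675) + 3436)/5461)*v = (((-4052 - 3675) + 3436)/5461)*38 = ((-7727 + 3436)*(1/5461))*38 = -4291*1/5461*38 = -4291/5461*38 = -163058/5461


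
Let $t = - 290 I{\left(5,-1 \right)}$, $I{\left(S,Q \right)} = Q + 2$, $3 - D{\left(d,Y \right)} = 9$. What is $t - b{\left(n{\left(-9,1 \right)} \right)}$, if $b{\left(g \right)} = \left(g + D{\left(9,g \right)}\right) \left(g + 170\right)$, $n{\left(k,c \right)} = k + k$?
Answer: $3358$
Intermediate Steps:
$D{\left(d,Y \right)} = -6$ ($D{\left(d,Y \right)} = 3 - 9 = -6$)
$n{\left(k,c \right)} = 2 k$
$I{\left(S,Q \right)} = 2 + Q$
$t = -290$ ($t = - 290 \left(2 - 1\right) = \left(-290\right) 1 = -290$)
$b{\left(g \right)} = \left(-6 + g\right) \left(170 + g\right)$ ($b{\left(g \right)} = \left(g - 6\right) \left(g + 170\right) = \left(-6 + g\right) \left(170 + g\right)$)
$t - b{\left(n{\left(-9,1 \right)} \right)} = -290 - \left(-1020 + \left(2 \left(-9\right)\right)^{2} + 164 \cdot 2 \left(-9\right)\right) = -290 - \left(-1020 + \left(-18\right)^{2} + 164 \left(-18\right)\right) = -290 - \left(-1020 + 324 - 2952\right) = -290 - -3648 = -290 + 3648 = 3358$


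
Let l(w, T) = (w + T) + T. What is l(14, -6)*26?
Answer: 52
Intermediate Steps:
l(w, T) = w + 2*T (l(w, T) = (T + w) + T = w + 2*T)
l(14, -6)*26 = (14 + 2*(-6))*26 = (14 - 12)*26 = 2*26 = 52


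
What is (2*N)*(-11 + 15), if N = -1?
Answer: -8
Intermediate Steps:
(2*N)*(-11 + 15) = (2*(-1))*(-11 + 15) = -2*4 = -8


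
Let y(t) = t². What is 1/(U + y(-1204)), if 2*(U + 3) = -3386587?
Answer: -2/487361 ≈ -4.1037e-6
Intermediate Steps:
U = -3386593/2 (U = -3 + (½)*(-3386587) = -3 - 3386587/2 = -3386593/2 ≈ -1.6933e+6)
1/(U + y(-1204)) = 1/(-3386593/2 + (-1204)²) = 1/(-3386593/2 + 1449616) = 1/(-487361/2) = -2/487361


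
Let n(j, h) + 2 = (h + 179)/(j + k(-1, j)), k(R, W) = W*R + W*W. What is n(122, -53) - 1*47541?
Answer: -353814943/7442 ≈ -47543.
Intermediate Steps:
k(R, W) = W² + R*W (k(R, W) = R*W + W² = W² + R*W)
n(j, h) = -2 + (179 + h)/(j + j*(-1 + j)) (n(j, h) = -2 + (h + 179)/(j + j*(-1 + j)) = -2 + (179 + h)/(j + j*(-1 + j)))
n(122, -53) - 1*47541 = (179 - 53 - 2*122²)/122² - 1*47541 = (179 - 53 - 2*14884)/14884 - 47541 = (179 - 53 - 29768)/14884 - 47541 = (1/14884)*(-29642) - 47541 = -14821/7442 - 47541 = -353814943/7442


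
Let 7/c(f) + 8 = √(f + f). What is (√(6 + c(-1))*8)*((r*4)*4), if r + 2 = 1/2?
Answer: -192*√((41 - 6*I*√2)/(8 - I*√2)) ≈ -435.83 + 6.3435*I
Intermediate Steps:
r = -3/2 (r = -2 + 1/2 = -2 + ½ = -3/2 ≈ -1.5000)
c(f) = 7/(-8 + √2*√f) (c(f) = 7/(-8 + √(f + f)) = 7/(-8 + √(2*f)) = 7/(-8 + √2*√f))
(√(6 + c(-1))*8)*((r*4)*4) = (√(6 + 7/(-8 + √2*√(-1)))*8)*(-3/2*4*4) = (√(6 + 7/(-8 + √2*I))*8)*(-6*4) = (√(6 + 7/(-8 + I*√2))*8)*(-24) = (8*√(6 + 7/(-8 + I*√2)))*(-24) = -192*√(6 + 7/(-8 + I*√2))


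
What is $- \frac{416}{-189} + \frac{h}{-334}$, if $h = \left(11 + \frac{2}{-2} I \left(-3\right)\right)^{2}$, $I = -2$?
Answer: $\frac{134219}{63126} \approx 2.1262$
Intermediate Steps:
$h = 25$ ($h = \left(11 + \frac{2}{-2} \left(-2\right) \left(-3\right)\right)^{2} = \left(11 + 2 \left(- \frac{1}{2}\right) \left(-2\right) \left(-3\right)\right)^{2} = \left(11 + \left(-1\right) \left(-2\right) \left(-3\right)\right)^{2} = \left(11 + 2 \left(-3\right)\right)^{2} = \left(11 - 6\right)^{2} = 5^{2} = 25$)
$- \frac{416}{-189} + \frac{h}{-334} = - \frac{416}{-189} + \frac{25}{-334} = \left(-416\right) \left(- \frac{1}{189}\right) + 25 \left(- \frac{1}{334}\right) = \frac{416}{189} - \frac{25}{334} = \frac{134219}{63126}$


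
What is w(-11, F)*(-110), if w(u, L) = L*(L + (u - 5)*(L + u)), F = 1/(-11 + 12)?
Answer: -17710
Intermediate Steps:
F = 1 (F = 1/1 = 1)
w(u, L) = L*(L + (-5 + u)*(L + u))
w(-11, F)*(-110) = (1*((-11)² - 5*(-11) - 4*1 + 1*(-11)))*(-110) = (1*(121 + 55 - 4 - 11))*(-110) = (1*161)*(-110) = 161*(-110) = -17710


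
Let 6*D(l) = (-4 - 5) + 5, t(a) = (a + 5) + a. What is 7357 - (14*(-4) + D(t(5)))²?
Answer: 37313/9 ≈ 4145.9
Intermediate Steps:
t(a) = 5 + 2*a (t(a) = (5 + a) + a = 5 + 2*a)
D(l) = -⅔ (D(l) = ((-4 - 5) + 5)/6 = (-9 + 5)/6 = (⅙)*(-4) = -⅔)
7357 - (14*(-4) + D(t(5)))² = 7357 - (14*(-4) - ⅔)² = 7357 - (-56 - ⅔)² = 7357 - (-170/3)² = 7357 - 1*28900/9 = 7357 - 28900/9 = 37313/9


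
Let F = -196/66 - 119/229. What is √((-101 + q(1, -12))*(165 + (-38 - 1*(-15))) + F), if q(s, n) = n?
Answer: I*√916558233987/7557 ≈ 126.69*I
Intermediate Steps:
F = -26369/7557 (F = -196*1/66 - 119*1/229 = -98/33 - 119/229 = -26369/7557 ≈ -3.4893)
√((-101 + q(1, -12))*(165 + (-38 - 1*(-15))) + F) = √((-101 - 12)*(165 + (-38 - 1*(-15))) - 26369/7557) = √(-113*(165 + (-38 + 15)) - 26369/7557) = √(-113*(165 - 23) - 26369/7557) = √(-113*142 - 26369/7557) = √(-16046 - 26369/7557) = √(-121285991/7557) = I*√916558233987/7557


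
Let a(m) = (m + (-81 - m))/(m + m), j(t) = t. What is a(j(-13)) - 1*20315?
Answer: -528109/26 ≈ -20312.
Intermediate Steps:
a(m) = -81/(2*m) (a(m) = -81*1/(2*m) = -81/(2*m))
a(j(-13)) - 1*20315 = -81/2/(-13) - 1*20315 = -81/2*(-1/13) - 20315 = 81/26 - 20315 = -528109/26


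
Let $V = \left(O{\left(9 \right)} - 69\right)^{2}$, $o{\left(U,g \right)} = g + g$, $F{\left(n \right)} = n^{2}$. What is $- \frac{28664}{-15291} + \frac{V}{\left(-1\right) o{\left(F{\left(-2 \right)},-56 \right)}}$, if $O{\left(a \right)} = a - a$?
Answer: $\frac{76010819}{1712592} \approx 44.383$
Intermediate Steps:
$O{\left(a \right)} = 0$
$o{\left(U,g \right)} = 2 g$
$V = 4761$ ($V = \left(0 - 69\right)^{2} = \left(-69\right)^{2} = 4761$)
$- \frac{28664}{-15291} + \frac{V}{\left(-1\right) o{\left(F{\left(-2 \right)},-56 \right)}} = - \frac{28664}{-15291} + \frac{4761}{\left(-1\right) 2 \left(-56\right)} = \left(-28664\right) \left(- \frac{1}{15291}\right) + \frac{4761}{\left(-1\right) \left(-112\right)} = \frac{28664}{15291} + \frac{4761}{112} = \frac{76010819}{1712592}$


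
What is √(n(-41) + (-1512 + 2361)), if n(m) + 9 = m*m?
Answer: √2521 ≈ 50.210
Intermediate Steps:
n(m) = -9 + m² (n(m) = -9 + m*m = -9 + m²)
√(n(-41) + (-1512 + 2361)) = √((-9 + (-41)²) + (-1512 + 2361)) = √((-9 + 1681) + 849) = √(1672 + 849) = √2521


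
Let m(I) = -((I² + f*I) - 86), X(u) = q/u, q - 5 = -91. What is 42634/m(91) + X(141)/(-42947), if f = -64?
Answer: -258171134212/14357654517 ≈ -17.981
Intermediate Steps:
q = -86 (q = 5 - 91 = -86)
X(u) = -86/u
m(I) = 86 - I² + 64*I (m(I) = -((I² - 64*I) - 86) = -(-86 + I² - 64*I) = 86 - I² + 64*I)
42634/m(91) + X(141)/(-42947) = 42634/(86 - 1*91² + 64*91) - 86/141/(-42947) = 42634/(86 - 1*8281 + 5824) - 86*1/141*(-1/42947) = 42634/(86 - 8281 + 5824) - 86/141*(-1/42947) = 42634/(-2371) + 86/6055527 = 42634*(-1/2371) + 86/6055527 = -42634/2371 + 86/6055527 = -258171134212/14357654517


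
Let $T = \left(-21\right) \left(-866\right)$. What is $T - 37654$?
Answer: $-19468$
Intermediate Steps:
$T = 18186$
$T - 37654 = 18186 - 37654 = -19468$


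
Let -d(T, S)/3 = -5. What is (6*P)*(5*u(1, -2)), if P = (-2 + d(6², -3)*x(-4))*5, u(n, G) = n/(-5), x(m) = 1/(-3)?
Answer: 210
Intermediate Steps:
x(m) = -⅓
d(T, S) = 15 (d(T, S) = -3*(-5) = 15)
u(n, G) = -n/5 (u(n, G) = n*(-⅕) = -n/5)
P = -35 (P = (-2 + 15*(-⅓))*5 = (-2 - 5)*5 = -7*5 = -35)
(6*P)*(5*u(1, -2)) = (6*(-35))*(5*(-⅕*1)) = -1050*(-1)/5 = -210*(-1) = 210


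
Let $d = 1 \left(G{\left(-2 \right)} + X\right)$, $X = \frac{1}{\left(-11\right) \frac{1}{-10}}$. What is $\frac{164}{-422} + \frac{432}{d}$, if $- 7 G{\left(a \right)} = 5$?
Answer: $\frac{2339158}{1055} \approx 2217.2$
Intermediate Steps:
$X = \frac{10}{11}$ ($X = \frac{1}{\left(-11\right) \left(- \frac{1}{10}\right)} = \frac{1}{\frac{11}{10}} = \frac{10}{11} \approx 0.90909$)
$G{\left(a \right)} = - \frac{5}{7}$ ($G{\left(a \right)} = \left(- \frac{1}{7}\right) 5 = - \frac{5}{7}$)
$d = \frac{15}{77}$ ($d = 1 \left(- \frac{5}{7} + \frac{10}{11}\right) = 1 \cdot \frac{15}{77} = \frac{15}{77} \approx 0.19481$)
$\frac{164}{-422} + \frac{432}{d} = \frac{164}{-422} + \frac{432}{\frac{15}{77}} = 164 \left(- \frac{1}{422}\right) + 432 \cdot \frac{77}{15} = - \frac{82}{211} + \frac{11088}{5} = \frac{2339158}{1055}$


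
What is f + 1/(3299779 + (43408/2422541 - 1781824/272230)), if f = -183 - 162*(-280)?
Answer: 49156223107281424144516/1088080729285957013 ≈ 45177.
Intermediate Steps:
f = 45177 (f = -183 + 45360 = 45177)
f + 1/(3299779 + (43408/2422541 - 1781824/272230)) = 45177 + 1/(3299779 + (43408/2422541 - 1781824/272230)) = 45177 + 1/(3299779 + (43408*(1/2422541) - 1781824*1/272230)) = 45177 + 1/(3299779 + (43408/2422541 - 890912/136115)) = 45177 + 1/(3299779 - 2152362367472/329744168215) = 45177 + 1/(1088080729285957013/329744168215) = 45177 + 329744168215/1088080729285957013 = 49156223107281424144516/1088080729285957013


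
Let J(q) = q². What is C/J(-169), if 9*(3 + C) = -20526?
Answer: -527/6591 ≈ -0.079957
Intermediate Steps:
C = -6851/3 (C = -3 + (⅑)*(-20526) = -3 - 6842/3 = -6851/3 ≈ -2283.7)
C/J(-169) = -6851/(3*((-169)²)) = -6851/3/28561 = -6851/3*1/28561 = -527/6591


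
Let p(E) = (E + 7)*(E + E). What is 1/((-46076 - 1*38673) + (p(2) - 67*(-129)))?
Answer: -1/76070 ≈ -1.3146e-5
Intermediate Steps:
p(E) = 2*E*(7 + E) (p(E) = (7 + E)*(2*E) = 2*E*(7 + E))
1/((-46076 - 1*38673) + (p(2) - 67*(-129))) = 1/((-46076 - 1*38673) + (2*2*(7 + 2) - 67*(-129))) = 1/((-46076 - 38673) + (2*2*9 + 8643)) = 1/(-84749 + (36 + 8643)) = 1/(-84749 + 8679) = 1/(-76070) = -1/76070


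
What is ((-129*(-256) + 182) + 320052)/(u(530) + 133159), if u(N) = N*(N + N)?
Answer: 353258/694959 ≈ 0.50832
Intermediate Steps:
u(N) = 2*N² (u(N) = N*(2*N) = 2*N²)
((-129*(-256) + 182) + 320052)/(u(530) + 133159) = ((-129*(-256) + 182) + 320052)/(2*530² + 133159) = ((33024 + 182) + 320052)/(2*280900 + 133159) = (33206 + 320052)/(561800 + 133159) = 353258/694959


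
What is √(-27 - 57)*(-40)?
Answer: -80*I*√21 ≈ -366.61*I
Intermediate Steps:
√(-27 - 57)*(-40) = √(-84)*(-40) = (2*I*√21)*(-40) = -80*I*√21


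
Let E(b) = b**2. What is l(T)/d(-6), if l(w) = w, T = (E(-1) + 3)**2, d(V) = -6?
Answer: -8/3 ≈ -2.6667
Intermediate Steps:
T = 16 (T = ((-1)**2 + 3)**2 = (1 + 3)**2 = 4**2 = 16)
l(T)/d(-6) = 16/(-6) = 16*(-1/6) = -8/3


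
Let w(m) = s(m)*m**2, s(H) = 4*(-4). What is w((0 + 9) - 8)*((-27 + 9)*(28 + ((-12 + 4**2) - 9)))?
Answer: 6624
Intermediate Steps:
s(H) = -16
w(m) = -16*m**2
w((0 + 9) - 8)*((-27 + 9)*(28 + ((-12 + 4**2) - 9))) = (-16*((0 + 9) - 8)**2)*((-27 + 9)*(28 + ((-12 + 4**2) - 9))) = (-16*(9 - 8)**2)*(-18*(28 + ((-12 + 16) - 9))) = (-16*1**2)*(-18*(28 + (4 - 9))) = (-16*1)*(-18*(28 - 5)) = -(-288)*23 = -16*(-414) = 6624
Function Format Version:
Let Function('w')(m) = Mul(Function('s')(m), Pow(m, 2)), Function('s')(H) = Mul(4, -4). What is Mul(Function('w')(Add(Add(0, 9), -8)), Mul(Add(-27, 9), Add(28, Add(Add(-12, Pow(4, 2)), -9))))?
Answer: 6624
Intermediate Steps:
Function('s')(H) = -16
Function('w')(m) = Mul(-16, Pow(m, 2))
Mul(Function('w')(Add(Add(0, 9), -8)), Mul(Add(-27, 9), Add(28, Add(Add(-12, Pow(4, 2)), -9)))) = Mul(Mul(-16, Pow(Add(Add(0, 9), -8), 2)), Mul(Add(-27, 9), Add(28, Add(Add(-12, Pow(4, 2)), -9)))) = Mul(Mul(-16, Pow(Add(9, -8), 2)), Mul(-18, Add(28, Add(Add(-12, 16), -9)))) = Mul(Mul(-16, Pow(1, 2)), Mul(-18, Add(28, Add(4, -9)))) = Mul(Mul(-16, 1), Mul(-18, Add(28, -5))) = Mul(-16, Mul(-18, 23)) = Mul(-16, -414) = 6624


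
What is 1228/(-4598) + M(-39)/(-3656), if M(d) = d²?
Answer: -5741563/8405144 ≈ -0.68310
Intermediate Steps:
1228/(-4598) + M(-39)/(-3656) = 1228/(-4598) + (-39)²/(-3656) = 1228*(-1/4598) + 1521*(-1/3656) = -614/2299 - 1521/3656 = -5741563/8405144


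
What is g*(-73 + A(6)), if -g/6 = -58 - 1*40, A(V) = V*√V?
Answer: -42924 + 3528*√6 ≈ -34282.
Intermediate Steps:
A(V) = V^(3/2)
g = 588 (g = -6*(-58 - 1*40) = -6*(-58 - 40) = -6*(-98) = 588)
g*(-73 + A(6)) = 588*(-73 + 6^(3/2)) = 588*(-73 + 6*√6) = -42924 + 3528*√6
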